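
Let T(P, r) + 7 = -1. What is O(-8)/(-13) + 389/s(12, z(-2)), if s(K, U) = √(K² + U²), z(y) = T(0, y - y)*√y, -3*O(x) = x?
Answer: 15139/156 ≈ 97.045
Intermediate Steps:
T(P, r) = -8 (T(P, r) = -7 - 1 = -8)
O(x) = -x/3
z(y) = -8*√y
O(-8)/(-13) + 389/s(12, z(-2)) = -⅓*(-8)/(-13) + 389/(√(12² + (-8*I*√2)²)) = (8/3)*(-1/13) + 389/(√(144 + (-8*I*√2)²)) = -8/39 + 389/(√(144 + (-8*I*√2)²)) = -8/39 + 389/(√(144 - 128)) = -8/39 + 389/(√16) = -8/39 + 389/4 = 15139/156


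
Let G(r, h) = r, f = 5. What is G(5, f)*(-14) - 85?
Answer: -155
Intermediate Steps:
G(5, f)*(-14) - 85 = 5*(-14) - 85 = -70 - 85 = -155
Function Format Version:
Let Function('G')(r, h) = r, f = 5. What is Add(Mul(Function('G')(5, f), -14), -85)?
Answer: -155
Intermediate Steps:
Add(Mul(Function('G')(5, f), -14), -85) = Add(Mul(5, -14), -85) = Add(-70, -85) = -155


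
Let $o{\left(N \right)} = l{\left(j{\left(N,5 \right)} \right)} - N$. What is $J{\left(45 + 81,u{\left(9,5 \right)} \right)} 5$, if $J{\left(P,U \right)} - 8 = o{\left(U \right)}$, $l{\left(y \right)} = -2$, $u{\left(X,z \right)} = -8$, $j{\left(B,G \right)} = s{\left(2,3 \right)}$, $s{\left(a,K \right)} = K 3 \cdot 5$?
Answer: $70$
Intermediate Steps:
$s{\left(a,K \right)} = 15 K$ ($s{\left(a,K \right)} = 3 K 5 = 15 K$)
$j{\left(B,G \right)} = 45$ ($j{\left(B,G \right)} = 15 \cdot 3 = 45$)
$o{\left(N \right)} = -2 - N$
$J{\left(P,U \right)} = 6 - U$ ($J{\left(P,U \right)} = 8 - \left(2 + U\right) = 6 - U$)
$J{\left(45 + 81,u{\left(9,5 \right)} \right)} 5 = \left(6 - -8\right) 5 = \left(6 + 8\right) 5 = 14 \cdot 5 = 70$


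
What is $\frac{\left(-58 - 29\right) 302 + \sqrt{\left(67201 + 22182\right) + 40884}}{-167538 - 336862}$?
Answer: $\frac{13137}{252200} - \frac{\sqrt{130267}}{504400} \approx 0.051374$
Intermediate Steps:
$\frac{\left(-58 - 29\right) 302 + \sqrt{\left(67201 + 22182\right) + 40884}}{-167538 - 336862} = \frac{\left(-87\right) 302 + \sqrt{89383 + 40884}}{-504400} = \left(-26274 + \sqrt{130267}\right) \left(- \frac{1}{504400}\right) = \frac{13137}{252200} - \frac{\sqrt{130267}}{504400}$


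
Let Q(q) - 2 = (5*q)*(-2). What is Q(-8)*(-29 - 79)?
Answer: -8856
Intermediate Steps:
Q(q) = 2 - 10*q (Q(q) = 2 + (5*q)*(-2) = 2 - 10*q)
Q(-8)*(-29 - 79) = (2 - 10*(-8))*(-29 - 79) = (2 + 80)*(-108) = 82*(-108) = -8856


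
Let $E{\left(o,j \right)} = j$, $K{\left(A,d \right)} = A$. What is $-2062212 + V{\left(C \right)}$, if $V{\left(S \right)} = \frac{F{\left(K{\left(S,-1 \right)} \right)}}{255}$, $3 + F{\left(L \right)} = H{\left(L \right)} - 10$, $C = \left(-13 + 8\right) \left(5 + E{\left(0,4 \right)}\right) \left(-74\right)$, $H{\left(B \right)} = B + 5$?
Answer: $- \frac{525860738}{255} \approx -2.0622 \cdot 10^{6}$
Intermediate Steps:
$H{\left(B \right)} = 5 + B$
$C = 3330$ ($C = \left(-13 + 8\right) \left(5 + 4\right) \left(-74\right) = \left(-5\right) 9 \left(-74\right) = \left(-45\right) \left(-74\right) = 3330$)
$F{\left(L \right)} = -8 + L$ ($F{\left(L \right)} = -3 + \left(\left(5 + L\right) - 10\right) = -3 + \left(-5 + L\right) = -8 + L$)
$V{\left(S \right)} = - \frac{8}{255} + \frac{S}{255}$ ($V{\left(S \right)} = \frac{-8 + S}{255} = \left(-8 + S\right) \frac{1}{255} = - \frac{8}{255} + \frac{S}{255}$)
$-2062212 + V{\left(C \right)} = -2062212 + \left(- \frac{8}{255} + \frac{1}{255} \cdot 3330\right) = -2062212 + \left(- \frac{8}{255} + \frac{222}{17}\right) = -2062212 + \frac{3322}{255} = - \frac{525860738}{255}$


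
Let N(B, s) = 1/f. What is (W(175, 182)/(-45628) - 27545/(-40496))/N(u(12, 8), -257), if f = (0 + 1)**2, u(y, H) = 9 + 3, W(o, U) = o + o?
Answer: 310662415/461937872 ≈ 0.67252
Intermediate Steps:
W(o, U) = 2*o
u(y, H) = 12
f = 1 (f = 1**2 = 1)
N(B, s) = 1 (N(B, s) = 1/1 = 1)
(W(175, 182)/(-45628) - 27545/(-40496))/N(u(12, 8), -257) = ((2*175)/(-45628) - 27545/(-40496))/1 = (350*(-1/45628) - 27545*(-1/40496))*1 = (-175/22814 + 27545/40496)*1 = (310662415/461937872)*1 = 310662415/461937872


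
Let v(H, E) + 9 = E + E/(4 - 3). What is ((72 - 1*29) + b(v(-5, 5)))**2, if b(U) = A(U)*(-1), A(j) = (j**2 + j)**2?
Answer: 1521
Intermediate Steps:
v(H, E) = -9 + 2*E (v(H, E) = -9 + (E + E/(4 - 3)) = -9 + (E + E/1) = -9 + (E + E*1) = -9 + (E + E) = -9 + 2*E)
A(j) = (j + j**2)**2
b(U) = -U**2*(1 + U)**2 (b(U) = (U**2*(1 + U)**2)*(-1) = -U**2*(1 + U)**2)
((72 - 1*29) + b(v(-5, 5)))**2 = ((72 - 1*29) - (-9 + 2*5)**2*(1 + (-9 + 2*5))**2)**2 = ((72 - 29) - (-9 + 10)**2*(1 + (-9 + 10))**2)**2 = (43 - 1*1**2*(1 + 1)**2)**2 = (43 - 1*1*2**2)**2 = (43 - 1*1*4)**2 = (43 - 4)**2 = 39**2 = 1521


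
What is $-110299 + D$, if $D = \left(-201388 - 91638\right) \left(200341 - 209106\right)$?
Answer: $2568262591$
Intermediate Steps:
$D = 2568372890$ ($D = \left(-293026\right) \left(-8765\right) = 2568372890$)
$-110299 + D = -110299 + 2568372890 = 2568262591$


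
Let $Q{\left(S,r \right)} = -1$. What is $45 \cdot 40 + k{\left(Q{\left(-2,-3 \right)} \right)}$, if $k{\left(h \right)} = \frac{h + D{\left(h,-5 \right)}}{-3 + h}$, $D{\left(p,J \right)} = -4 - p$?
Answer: $1801$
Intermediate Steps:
$k{\left(h \right)} = - \frac{4}{-3 + h}$ ($k{\left(h \right)} = \frac{h - \left(4 + h\right)}{-3 + h} = - \frac{4}{-3 + h}$)
$45 \cdot 40 + k{\left(Q{\left(-2,-3 \right)} \right)} = 45 \cdot 40 - \frac{4}{-3 - 1} = 1800 - \frac{4}{-4} = 1800 - -1 = 1800 + 1 = 1801$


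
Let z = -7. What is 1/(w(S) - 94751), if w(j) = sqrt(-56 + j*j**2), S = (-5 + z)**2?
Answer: -94751/8974766073 - 2*sqrt(746482)/8974766073 ≈ -1.0750e-5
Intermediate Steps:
S = 144 (S = (-5 - 7)**2 = (-12)**2 = 144)
w(j) = sqrt(-56 + j**3)
1/(w(S) - 94751) = 1/(sqrt(-56 + 144**3) - 94751) = 1/(sqrt(-56 + 2985984) - 94751) = 1/(sqrt(2985928) - 94751) = 1/(2*sqrt(746482) - 94751) = 1/(-94751 + 2*sqrt(746482))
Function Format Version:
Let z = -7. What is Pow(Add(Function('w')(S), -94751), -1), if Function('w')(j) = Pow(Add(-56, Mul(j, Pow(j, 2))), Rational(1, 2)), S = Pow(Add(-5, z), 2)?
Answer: Add(Rational(-94751, 8974766073), Mul(Rational(-2, 8974766073), Pow(746482, Rational(1, 2)))) ≈ -1.0750e-5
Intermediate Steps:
S = 144 (S = Pow(Add(-5, -7), 2) = Pow(-12, 2) = 144)
Function('w')(j) = Pow(Add(-56, Pow(j, 3)), Rational(1, 2))
Pow(Add(Function('w')(S), -94751), -1) = Pow(Add(Pow(Add(-56, Pow(144, 3)), Rational(1, 2)), -94751), -1) = Pow(Add(Pow(Add(-56, 2985984), Rational(1, 2)), -94751), -1) = Pow(Add(Pow(2985928, Rational(1, 2)), -94751), -1) = Pow(Add(Mul(2, Pow(746482, Rational(1, 2))), -94751), -1) = Pow(Add(-94751, Mul(2, Pow(746482, Rational(1, 2)))), -1)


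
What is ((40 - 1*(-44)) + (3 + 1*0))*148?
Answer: 12876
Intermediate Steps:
((40 - 1*(-44)) + (3 + 1*0))*148 = ((40 + 44) + (3 + 0))*148 = (84 + 3)*148 = 87*148 = 12876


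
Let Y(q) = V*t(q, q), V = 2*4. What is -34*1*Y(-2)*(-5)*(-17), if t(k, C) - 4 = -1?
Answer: -69360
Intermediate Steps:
t(k, C) = 3 (t(k, C) = 4 - 1 = 3)
V = 8
Y(q) = 24 (Y(q) = 8*3 = 24)
-34*1*Y(-2)*(-5)*(-17) = -34*1*24*(-5)*(-17) = -816*(-5)*(-17) = -34*(-120)*(-17) = 4080*(-17) = -69360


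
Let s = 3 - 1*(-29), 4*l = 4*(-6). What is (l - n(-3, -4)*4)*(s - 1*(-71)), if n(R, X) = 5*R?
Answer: 5562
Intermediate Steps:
l = -6 (l = (4*(-6))/4 = (¼)*(-24) = -6)
s = 32 (s = 3 + 29 = 32)
(l - n(-3, -4)*4)*(s - 1*(-71)) = (-6 - 5*(-3)*4)*(32 - 1*(-71)) = (-6 - 1*(-15)*4)*(32 + 71) = (-6 + 15*4)*103 = (-6 + 60)*103 = 54*103 = 5562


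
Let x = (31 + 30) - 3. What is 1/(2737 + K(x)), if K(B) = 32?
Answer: 1/2769 ≈ 0.00036114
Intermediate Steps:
x = 58 (x = 61 - 3 = 58)
1/(2737 + K(x)) = 1/(2737 + 32) = 1/2769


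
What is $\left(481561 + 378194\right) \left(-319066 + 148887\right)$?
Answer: $-146312246145$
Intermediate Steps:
$\left(481561 + 378194\right) \left(-319066 + 148887\right) = 859755 \left(-170179\right) = -146312246145$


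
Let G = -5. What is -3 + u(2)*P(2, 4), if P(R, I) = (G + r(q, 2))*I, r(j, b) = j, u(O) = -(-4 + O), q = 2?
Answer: -27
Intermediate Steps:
u(O) = 4 - O
P(R, I) = -3*I (P(R, I) = (-5 + 2)*I = -3*I)
-3 + u(2)*P(2, 4) = -3 + (4 - 1*2)*(-3*4) = -3 + (4 - 2)*(-12) = -3 + 2*(-12) = -3 - 24 = -27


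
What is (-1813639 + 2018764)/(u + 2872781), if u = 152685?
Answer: 205125/3025466 ≈ 0.067799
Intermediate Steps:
(-1813639 + 2018764)/(u + 2872781) = (-1813639 + 2018764)/(152685 + 2872781) = 205125/3025466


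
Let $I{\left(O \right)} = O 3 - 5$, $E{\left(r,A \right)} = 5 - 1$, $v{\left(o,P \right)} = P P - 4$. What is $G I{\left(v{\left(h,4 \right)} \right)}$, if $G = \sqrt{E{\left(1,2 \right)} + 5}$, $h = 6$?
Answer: $93$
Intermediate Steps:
$v{\left(o,P \right)} = -4 + P^{2}$ ($v{\left(o,P \right)} = P^{2} - 4 = -4 + P^{2}$)
$E{\left(r,A \right)} = 4$ ($E{\left(r,A \right)} = 5 - 1 = 4$)
$I{\left(O \right)} = -5 + 3 O$ ($I{\left(O \right)} = 3 O - 5 = -5 + 3 O$)
$G = 3$ ($G = \sqrt{4 + 5} = \sqrt{9} = 3$)
$G I{\left(v{\left(h,4 \right)} \right)} = 3 \left(-5 + 3 \left(-4 + 4^{2}\right)\right) = 3 \left(-5 + 3 \left(-4 + 16\right)\right) = 3 \left(-5 + 3 \cdot 12\right) = 3 \left(-5 + 36\right) = 3 \cdot 31 = 93$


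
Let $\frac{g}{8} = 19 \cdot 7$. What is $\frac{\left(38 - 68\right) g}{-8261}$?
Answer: $\frac{31920}{8261} \approx 3.8639$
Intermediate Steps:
$g = 1064$ ($g = 8 \cdot 19 \cdot 7 = 8 \cdot 133 = 1064$)
$\frac{\left(38 - 68\right) g}{-8261} = \frac{\left(38 - 68\right) 1064}{-8261} = \left(38 - 68\right) 1064 \left(- \frac{1}{8261}\right) = \left(-30\right) 1064 \left(- \frac{1}{8261}\right) = \left(-31920\right) \left(- \frac{1}{8261}\right) = \frac{31920}{8261}$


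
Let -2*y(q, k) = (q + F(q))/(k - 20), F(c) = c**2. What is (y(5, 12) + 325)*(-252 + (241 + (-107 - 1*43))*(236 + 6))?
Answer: 28464275/4 ≈ 7.1161e+6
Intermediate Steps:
y(q, k) = -(q + q**2)/(2*(-20 + k)) (y(q, k) = -(q + q**2)/(2*(k - 20)) = -(q + q**2)/(2*(-20 + k)))
(y(5, 12) + 325)*(-252 + (241 + (-107 - 1*43))*(236 + 6)) = ((1/2)*5*(-1 - 1*5)/(-20 + 12) + 325)*(-252 + (241 + (-107 - 1*43))*(236 + 6)) = ((1/2)*5*(-1 - 5)/(-8) + 325)*(-252 + (241 + (-107 - 43))*242) = ((1/2)*5*(-1/8)*(-6) + 325)*(-252 + (241 - 150)*242) = (15/8 + 325)*(-252 + 91*242) = 2615*(-252 + 22022)/8 = (2615/8)*21770 = 28464275/4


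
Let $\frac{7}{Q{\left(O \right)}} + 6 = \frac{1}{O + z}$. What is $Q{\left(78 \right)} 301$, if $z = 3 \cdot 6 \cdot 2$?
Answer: $- \frac{240198}{683} \approx -351.68$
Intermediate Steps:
$z = 36$ ($z = 18 \cdot 2 = 36$)
$Q{\left(O \right)} = \frac{7}{-6 + \frac{1}{36 + O}}$ ($Q{\left(O \right)} = \frac{7}{-6 + \frac{1}{O + 36}} = \frac{7}{-6 + \frac{1}{36 + O}}$)
$Q{\left(78 \right)} 301 = \frac{7 \left(-36 - 78\right)}{215 + 6 \cdot 78} \cdot 301 = \frac{7 \left(-36 - 78\right)}{215 + 468} \cdot 301 = 7 \cdot \frac{1}{683} \left(-114\right) 301 = \left(- \frac{798}{683}\right) 301 = - \frac{240198}{683}$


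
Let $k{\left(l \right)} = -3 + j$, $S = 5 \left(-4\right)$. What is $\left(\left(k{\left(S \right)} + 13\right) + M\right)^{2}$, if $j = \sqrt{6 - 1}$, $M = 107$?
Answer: $\left(117 + \sqrt{5}\right)^{2} \approx 14217.0$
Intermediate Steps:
$S = -20$
$j = \sqrt{5} \approx 2.2361$
$k{\left(l \right)} = -3 + \sqrt{5}$
$\left(\left(k{\left(S \right)} + 13\right) + M\right)^{2} = \left(\left(\left(-3 + \sqrt{5}\right) + 13\right) + 107\right)^{2} = \left(\left(10 + \sqrt{5}\right) + 107\right)^{2} = \left(117 + \sqrt{5}\right)^{2}$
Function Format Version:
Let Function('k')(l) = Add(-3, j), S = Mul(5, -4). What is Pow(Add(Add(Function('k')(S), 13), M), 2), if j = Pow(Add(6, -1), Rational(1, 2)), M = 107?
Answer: Pow(Add(117, Pow(5, Rational(1, 2))), 2) ≈ 14217.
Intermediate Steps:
S = -20
j = Pow(5, Rational(1, 2)) ≈ 2.2361
Function('k')(l) = Add(-3, Pow(5, Rational(1, 2)))
Pow(Add(Add(Function('k')(S), 13), M), 2) = Pow(Add(Add(Add(-3, Pow(5, Rational(1, 2))), 13), 107), 2) = Pow(Add(Add(10, Pow(5, Rational(1, 2))), 107), 2) = Pow(Add(117, Pow(5, Rational(1, 2))), 2)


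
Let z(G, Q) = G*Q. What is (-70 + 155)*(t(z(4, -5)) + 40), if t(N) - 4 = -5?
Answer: 3315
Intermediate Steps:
t(N) = -1 (t(N) = 4 - 5 = -1)
(-70 + 155)*(t(z(4, -5)) + 40) = (-70 + 155)*(-1 + 40) = 85*39 = 3315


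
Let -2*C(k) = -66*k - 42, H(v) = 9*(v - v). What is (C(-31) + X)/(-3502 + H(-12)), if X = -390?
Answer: 696/1751 ≈ 0.39749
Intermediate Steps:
H(v) = 0 (H(v) = 9*0 = 0)
C(k) = 21 + 33*k (C(k) = -(-66*k - 42)/2 = -(-42 - 66*k)/2 = 21 + 33*k)
(C(-31) + X)/(-3502 + H(-12)) = ((21 + 33*(-31)) - 390)/(-3502 + 0) = ((21 - 1023) - 390)/(-3502) = (-1002 - 390)*(-1/3502) = -1392*(-1/3502) = 696/1751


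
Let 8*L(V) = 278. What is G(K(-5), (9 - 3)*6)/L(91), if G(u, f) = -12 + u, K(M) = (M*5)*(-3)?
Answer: 252/139 ≈ 1.8130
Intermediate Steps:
K(M) = -15*M (K(M) = (5*M)*(-3) = -15*M)
L(V) = 139/4 (L(V) = (1/8)*278 = 139/4)
G(K(-5), (9 - 3)*6)/L(91) = (-12 - 15*(-5))/(139/4) = (-12 + 75)*(4/139) = 63*(4/139) = 252/139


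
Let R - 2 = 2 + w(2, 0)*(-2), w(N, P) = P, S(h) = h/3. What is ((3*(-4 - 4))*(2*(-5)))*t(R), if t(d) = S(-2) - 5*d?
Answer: -4960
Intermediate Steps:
S(h) = h/3 (S(h) = h*(1/3) = h/3)
R = 4 (R = 2 + (2 + 0*(-2)) = 2 + (2 + 0) = 2 + 2 = 4)
t(d) = -2/3 - 5*d (t(d) = (1/3)*(-2) - 5*d = -2/3 - 5*d)
((3*(-4 - 4))*(2*(-5)))*t(R) = ((3*(-4 - 4))*(2*(-5)))*(-2/3 - 5*4) = ((3*(-8))*(-10))*(-2/3 - 20) = -24*(-10)*(-62/3) = 240*(-62/3) = -4960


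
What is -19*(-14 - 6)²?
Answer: -7600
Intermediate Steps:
-19*(-14 - 6)² = -19*(-20)² = -19*400 = -7600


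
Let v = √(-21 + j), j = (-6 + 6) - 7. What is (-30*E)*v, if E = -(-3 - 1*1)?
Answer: -240*I*√7 ≈ -634.98*I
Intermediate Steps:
j = -7 (j = 0 - 7 = -7)
E = 4 (E = -(-3 - 1) = -1*(-4) = 4)
v = 2*I*√7 (v = √(-21 - 7) = √(-28) = 2*I*√7 ≈ 5.2915*I)
(-30*E)*v = (-30*4)*(2*I*√7) = -240*I*√7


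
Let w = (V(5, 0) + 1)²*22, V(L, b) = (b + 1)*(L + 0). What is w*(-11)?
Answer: -8712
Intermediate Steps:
V(L, b) = L*(1 + b) (V(L, b) = (1 + b)*L = L*(1 + b))
w = 792 (w = (5*(1 + 0) + 1)²*22 = (5*1 + 1)²*22 = (5 + 1)²*22 = 6²*22 = 36*22 = 792)
w*(-11) = 792*(-11) = -8712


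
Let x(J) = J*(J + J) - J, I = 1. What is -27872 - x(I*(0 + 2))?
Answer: -27878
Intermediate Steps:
x(J) = -J + 2*J² (x(J) = J*(2*J) - J = 2*J² - J = -J + 2*J²)
-27872 - x(I*(0 + 2)) = -27872 - 1*(0 + 2)*(-1 + 2*(1*(0 + 2))) = -27872 - 1*2*(-1 + 2*(1*2)) = -27872 - 2*(-1 + 2*2) = -27872 - 2*(-1 + 4) = -27872 - 2*3 = -27872 - 1*6 = -27872 - 6 = -27878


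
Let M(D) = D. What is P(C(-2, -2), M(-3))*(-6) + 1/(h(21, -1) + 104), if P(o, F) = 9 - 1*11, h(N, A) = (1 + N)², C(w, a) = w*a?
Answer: 7057/588 ≈ 12.002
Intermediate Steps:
C(w, a) = a*w
P(o, F) = -2 (P(o, F) = 9 - 11 = -2)
P(C(-2, -2), M(-3))*(-6) + 1/(h(21, -1) + 104) = -2*(-6) + 1/((1 + 21)² + 104) = 12 + 1/(22² + 104) = 12 + 1/(484 + 104) = 12 + 1/588 = 7057/588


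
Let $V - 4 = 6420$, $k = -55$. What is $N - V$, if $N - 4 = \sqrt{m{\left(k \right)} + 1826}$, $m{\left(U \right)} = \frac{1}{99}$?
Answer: $-6420 + \frac{5 \sqrt{79541}}{33} \approx -6377.3$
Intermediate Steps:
$V = 6424$ ($V = 4 + 6420 = 6424$)
$m{\left(U \right)} = \frac{1}{99}$
$N = 4 + \frac{5 \sqrt{79541}}{33}$ ($N = 4 + \sqrt{\frac{1}{99} + 1826} = 4 + \sqrt{\frac{180775}{99}} = 4 + \frac{5 \sqrt{79541}}{33} \approx 46.732$)
$N - V = \left(4 + \frac{5 \sqrt{79541}}{33}\right) - 6424 = -6420 + \frac{5 \sqrt{79541}}{33}$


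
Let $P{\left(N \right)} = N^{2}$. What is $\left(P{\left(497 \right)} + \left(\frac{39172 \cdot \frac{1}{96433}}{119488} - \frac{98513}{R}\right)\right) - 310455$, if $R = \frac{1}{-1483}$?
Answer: $\frac{420664659395175601}{2880646576} \approx 1.4603 \cdot 10^{8}$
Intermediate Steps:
$R = - \frac{1}{1483} \approx -0.00067431$
$\left(P{\left(497 \right)} + \left(\frac{39172 \cdot \frac{1}{96433}}{119488} - \frac{98513}{R}\right)\right) - 310455 = \left(497^{2} + \left(\frac{39172 \cdot \frac{1}{96433}}{119488} - \frac{98513}{- \frac{1}{1483}}\right)\right) - 310455 = \left(247009 + \left(39172 \cdot \frac{1}{96433} \cdot \frac{1}{119488} - -146094779\right)\right) - 310455 = \left(247009 + \left(\frac{39172}{96433} \cdot \frac{1}{119488} + 146094779\right)\right) - 310455 = \left(247009 + \left(\frac{9793}{2880646576} + 146094779\right)\right) - 310455 = \left(247009 + \frac{420847424897836497}{2880646576}\right) - 310455 = \frac{421558970527927681}{2880646576} - 310455 = \frac{420664659395175601}{2880646576}$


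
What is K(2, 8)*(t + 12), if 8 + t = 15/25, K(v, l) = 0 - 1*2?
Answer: -46/5 ≈ -9.2000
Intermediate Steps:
K(v, l) = -2 (K(v, l) = 0 - 2 = -2)
t = -37/5 (t = -8 + 15/25 = -8 + 15*(1/25) = -8 + ⅗ = -37/5 ≈ -7.4000)
K(2, 8)*(t + 12) = -2*(-37/5 + 12) = -2*23/5 = -46/5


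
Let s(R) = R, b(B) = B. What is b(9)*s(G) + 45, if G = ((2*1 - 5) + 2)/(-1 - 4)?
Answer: 234/5 ≈ 46.800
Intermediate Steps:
G = 1/5 (G = ((2 - 5) + 2)/(-5) = (-3 + 2)*(-1/5) = -1*(-1/5) = 1/5 ≈ 0.20000)
b(9)*s(G) + 45 = 9*(1/5) + 45 = 9/5 + 45 = 234/5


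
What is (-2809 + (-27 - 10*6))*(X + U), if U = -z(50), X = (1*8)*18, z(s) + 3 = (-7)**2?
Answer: -283808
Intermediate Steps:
z(s) = 46 (z(s) = -3 + (-7)**2 = -3 + 49 = 46)
X = 144 (X = 8*18 = 144)
U = -46 (U = -1*46 = -46)
(-2809 + (-27 - 10*6))*(X + U) = (-2809 + (-27 - 10*6))*(144 - 46) = (-2809 + (-27 - 60))*98 = (-2809 - 87)*98 = -2896*98 = -283808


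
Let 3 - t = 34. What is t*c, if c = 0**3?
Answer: 0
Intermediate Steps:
c = 0
t = -31 (t = 3 - 1*34 = 3 - 34 = -31)
t*c = -31*0 = 0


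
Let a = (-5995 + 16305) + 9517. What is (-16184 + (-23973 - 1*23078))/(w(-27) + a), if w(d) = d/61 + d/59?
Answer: -227582765/71354133 ≈ -3.1895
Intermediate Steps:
a = 19827 (a = 10310 + 9517 = 19827)
w(d) = 120*d/3599 (w(d) = d*(1/61) + d*(1/59) = d/61 + d/59 = 120*d/3599)
(-16184 + (-23973 - 1*23078))/(w(-27) + a) = (-16184 + (-23973 - 1*23078))/((120/3599)*(-27) + 19827) = (-16184 + (-23973 - 23078))/(-3240/3599 + 19827) = (-16184 - 47051)/(71354133/3599) = -63235*3599/71354133 = -227582765/71354133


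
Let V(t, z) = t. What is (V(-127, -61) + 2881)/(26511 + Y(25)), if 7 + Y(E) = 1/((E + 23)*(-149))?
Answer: 19696608/189556607 ≈ 0.10391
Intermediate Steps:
Y(E) = -7 - 1/(149*(23 + E)) (Y(E) = -7 + 1/((E + 23)*(-149)) = -7 - 1/149/(23 + E) = -7 - 1/(149*(23 + E)))
(V(-127, -61) + 2881)/(26511 + Y(25)) = (-127 + 2881)/(26511 + (-23990 - 1043*25)/(149*(23 + 25))) = 2754/(26511 + (1/149)*(-23990 - 26075)/48) = 2754/(26511 + (1/149)*(1/48)*(-50065)) = 2754/(26511 - 50065/7152) = 2754/(189556607/7152) = 2754*(7152/189556607) = 19696608/189556607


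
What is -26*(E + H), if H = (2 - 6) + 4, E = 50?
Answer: -1300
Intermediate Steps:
H = 0 (H = -4 + 4 = 0)
-26*(E + H) = -26*(50 + 0) = -26*50 = -1300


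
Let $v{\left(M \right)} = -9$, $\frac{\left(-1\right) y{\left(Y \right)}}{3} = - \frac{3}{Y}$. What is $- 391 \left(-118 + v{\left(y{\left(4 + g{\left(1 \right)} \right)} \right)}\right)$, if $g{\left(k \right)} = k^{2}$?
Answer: $49657$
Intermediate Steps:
$y{\left(Y \right)} = \frac{9}{Y}$ ($y{\left(Y \right)} = - 3 \left(- \frac{3}{Y}\right) = \frac{9}{Y}$)
$- 391 \left(-118 + v{\left(y{\left(4 + g{\left(1 \right)} \right)} \right)}\right) = - 391 \left(-118 - 9\right) = \left(-391\right) \left(-127\right) = 49657$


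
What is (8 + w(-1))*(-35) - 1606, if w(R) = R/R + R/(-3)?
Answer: -5798/3 ≈ -1932.7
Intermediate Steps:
w(R) = 1 - R/3 (w(R) = 1 + R*(-⅓) = 1 - R/3)
(8 + w(-1))*(-35) - 1606 = (8 + (1 - ⅓*(-1)))*(-35) - 1606 = (8 + (1 + ⅓))*(-35) - 1606 = (8 + 4/3)*(-35) - 1606 = (28/3)*(-35) - 1606 = -980/3 - 1606 = -5798/3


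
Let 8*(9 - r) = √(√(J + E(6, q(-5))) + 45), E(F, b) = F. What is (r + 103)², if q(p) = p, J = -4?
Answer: (896 - √(45 + √2))²/64 ≈ 12354.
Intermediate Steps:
r = 9 - √(45 + √2)/8 (r = 9 - √(√(-4 + 6) + 45)/8 = 9 - √(√2 + 45)/8 = 9 - √(45 + √2)/8 ≈ 8.1484)
(r + 103)² = ((9 - √(45 + √2)/8) + 103)² = (112 - √(45 + √2)/8)²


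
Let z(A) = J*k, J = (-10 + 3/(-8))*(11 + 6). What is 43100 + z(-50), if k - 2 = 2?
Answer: 84789/2 ≈ 42395.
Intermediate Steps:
k = 4 (k = 2 + 2 = 4)
J = -1411/8 (J = (-10 + 3*(-⅛))*17 = (-10 - 3/8)*17 = -83/8*17 = -1411/8 ≈ -176.38)
z(A) = -1411/2 (z(A) = -1411/8*4 = -1411/2)
43100 + z(-50) = 43100 - 1411/2 = 84789/2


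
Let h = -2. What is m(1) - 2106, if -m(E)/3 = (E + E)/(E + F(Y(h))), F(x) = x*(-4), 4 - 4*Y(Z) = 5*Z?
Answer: -27372/13 ≈ -2105.5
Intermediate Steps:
Y(Z) = 1 - 5*Z/4
F(x) = -4*x
m(E) = -6*E/(-14 + E) (m(E) = -3*(E + E)/(E - 4*(1 - 5/4*(-2))) = -3*2*E/(E - 4*(1 + 5/2)) = -3*2*E/(E - 4*7/2) = -3*2*E/(E - 14) = -3*2*E/(-14 + E) = -6*E/(-14 + E))
m(1) - 2106 = -6*1/(-14 + 1) - 2106 = -6*1/(-13) - 2106 = -6*1*(-1/13) - 2106 = 6/13 - 2106 = -27372/13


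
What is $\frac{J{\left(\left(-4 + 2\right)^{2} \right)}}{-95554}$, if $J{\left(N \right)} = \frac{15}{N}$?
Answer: $- \frac{15}{382216} \approx -3.9245 \cdot 10^{-5}$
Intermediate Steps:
$\frac{J{\left(\left(-4 + 2\right)^{2} \right)}}{-95554} = \frac{15 \frac{1}{\left(-4 + 2\right)^{2}}}{-95554} = \frac{15}{\left(-2\right)^{2}} \left(- \frac{1}{95554}\right) = \frac{15}{4} \left(- \frac{1}{95554}\right) = - \frac{15}{382216}$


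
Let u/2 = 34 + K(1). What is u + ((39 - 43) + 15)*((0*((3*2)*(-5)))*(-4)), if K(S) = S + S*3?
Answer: 76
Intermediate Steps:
K(S) = 4*S (K(S) = S + 3*S = 4*S)
u = 76 (u = 2*(34 + 4*1) = 2*(34 + 4) = 2*38 = 76)
u + ((39 - 43) + 15)*((0*((3*2)*(-5)))*(-4)) = 76 + ((39 - 43) + 15)*((0*((3*2)*(-5)))*(-4)) = 76 + (-4 + 15)*((0*(6*(-5)))*(-4)) = 76 + 11*((0*(-30))*(-4)) = 76 + 11*(0*(-4)) = 76 + 11*0 = 76 + 0 = 76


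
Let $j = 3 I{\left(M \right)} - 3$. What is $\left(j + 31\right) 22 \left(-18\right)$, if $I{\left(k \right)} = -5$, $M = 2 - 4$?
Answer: $-5148$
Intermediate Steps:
$M = -2$ ($M = 2 - 4 = -2$)
$j = -18$ ($j = 3 \left(-5\right) - 3 = -15 - 3 = -18$)
$\left(j + 31\right) 22 \left(-18\right) = \left(-18 + 31\right) 22 \left(-18\right) = 13 \cdot 22 \left(-18\right) = 286 \left(-18\right) = -5148$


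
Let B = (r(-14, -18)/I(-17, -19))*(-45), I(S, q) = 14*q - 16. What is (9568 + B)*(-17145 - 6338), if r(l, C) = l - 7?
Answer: -21113025191/94 ≈ -2.2461e+8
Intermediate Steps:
I(S, q) = -16 + 14*q
r(l, C) = -7 + l
B = -315/94 (B = ((-7 - 14)/(-16 + 14*(-19)))*(-45) = -21/(-16 - 266)*(-45) = -21/(-282)*(-45) = -21*(-1/282)*(-45) = (7/94)*(-45) = -315/94 ≈ -3.3511)
(9568 + B)*(-17145 - 6338) = (9568 - 315/94)*(-17145 - 6338) = (899077/94)*(-23483) = -21113025191/94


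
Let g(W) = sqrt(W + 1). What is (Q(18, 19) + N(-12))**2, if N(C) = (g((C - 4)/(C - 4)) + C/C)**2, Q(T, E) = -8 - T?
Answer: 537 - 92*sqrt(2) ≈ 406.89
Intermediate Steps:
g(W) = sqrt(1 + W)
N(C) = (1 + sqrt(2))**2 (N(C) = (sqrt(1 + (C - 4)/(C - 4)) + C/C)**2 = (sqrt(1 + (-4 + C)/(-4 + C)) + 1)**2 = (sqrt(1 + 1) + 1)**2 = (sqrt(2) + 1)**2 = (1 + sqrt(2))**2)
(Q(18, 19) + N(-12))**2 = ((-8 - 1*18) + (1 + sqrt(2))**2)**2 = ((-8 - 18) + (1 + sqrt(2))**2)**2 = (-26 + (1 + sqrt(2))**2)**2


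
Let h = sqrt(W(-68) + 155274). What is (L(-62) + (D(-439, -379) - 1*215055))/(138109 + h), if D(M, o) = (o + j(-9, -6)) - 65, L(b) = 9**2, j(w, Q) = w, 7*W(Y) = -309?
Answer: -208266852801/133517584558 + 215427*sqrt(7606263)/133517584558 ≈ -1.5554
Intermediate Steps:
W(Y) = -309/7 (W(Y) = (1/7)*(-309) = -309/7)
L(b) = 81
h = sqrt(7606263)/7 (h = sqrt(-309/7 + 155274) = sqrt(1086609/7) = sqrt(7606263)/7 ≈ 393.99)
D(M, o) = -74 + o (D(M, o) = (o - 9) - 65 = (-9 + o) - 65 = -74 + o)
(L(-62) + (D(-439, -379) - 1*215055))/(138109 + h) = (81 + ((-74 - 379) - 1*215055))/(138109 + sqrt(7606263)/7) = (81 + (-453 - 215055))/(138109 + sqrt(7606263)/7) = (81 - 215508)/(138109 + sqrt(7606263)/7) = -215427/(138109 + sqrt(7606263)/7)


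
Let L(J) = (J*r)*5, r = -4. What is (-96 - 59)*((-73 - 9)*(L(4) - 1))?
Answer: -1029510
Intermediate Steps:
L(J) = -20*J (L(J) = (J*(-4))*5 = -4*J*5 = -20*J)
(-96 - 59)*((-73 - 9)*(L(4) - 1)) = (-96 - 59)*((-73 - 9)*(-20*4 - 1)) = -(-12710)*(-80 - 1) = -(-12710)*(-81) = -155*6642 = -1029510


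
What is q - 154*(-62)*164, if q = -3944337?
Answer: -2378465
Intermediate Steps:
q - 154*(-62)*164 = -3944337 - 154*(-62)*164 = -3944337 - (-9548)*164 = -3944337 - 1*(-1565872) = -3944337 + 1565872 = -2378465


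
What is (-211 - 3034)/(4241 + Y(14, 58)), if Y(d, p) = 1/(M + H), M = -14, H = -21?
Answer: -10325/13494 ≈ -0.76515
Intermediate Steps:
Y(d, p) = -1/35 (Y(d, p) = 1/(-14 - 21) = 1/(-35) = -1/35)
(-211 - 3034)/(4241 + Y(14, 58)) = (-211 - 3034)/(4241 - 1/35) = -3245/148434/35 = -3245*35/148434 = -10325/13494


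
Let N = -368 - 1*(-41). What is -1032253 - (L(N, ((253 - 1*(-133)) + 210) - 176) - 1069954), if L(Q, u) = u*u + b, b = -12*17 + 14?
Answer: -138509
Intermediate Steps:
b = -190 (b = -204 + 14 = -190)
N = -327 (N = -368 + 41 = -327)
L(Q, u) = -190 + u**2 (L(Q, u) = u*u - 190 = u**2 - 190 = -190 + u**2)
-1032253 - (L(N, ((253 - 1*(-133)) + 210) - 176) - 1069954) = -1032253 - ((-190 + (((253 - 1*(-133)) + 210) - 176)**2) - 1069954) = -1032253 - ((-190 + (((253 + 133) + 210) - 176)**2) - 1069954) = -1032253 - ((-190 + ((386 + 210) - 176)**2) - 1069954) = -1032253 - ((-190 + (596 - 176)**2) - 1069954) = -1032253 - ((-190 + 420**2) - 1069954) = -1032253 - ((-190 + 176400) - 1069954) = -1032253 - (176210 - 1069954) = -1032253 - 1*(-893744) = -1032253 + 893744 = -138509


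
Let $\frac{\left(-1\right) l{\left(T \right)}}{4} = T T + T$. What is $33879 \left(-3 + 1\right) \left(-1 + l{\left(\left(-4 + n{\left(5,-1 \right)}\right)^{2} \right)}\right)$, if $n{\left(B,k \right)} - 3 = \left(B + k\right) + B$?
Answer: $1127560878$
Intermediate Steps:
$n{\left(B,k \right)} = 3 + k + 2 B$ ($n{\left(B,k \right)} = 3 + \left(\left(B + k\right) + B\right) = 3 + \left(k + 2 B\right) = 3 + k + 2 B$)
$l{\left(T \right)} = - 4 T - 4 T^{2}$ ($l{\left(T \right)} = - 4 \left(T T + T\right) = - 4 \left(T^{2} + T\right) = - 4 \left(T + T^{2}\right) = - 4 T - 4 T^{2}$)
$33879 \left(-3 + 1\right) \left(-1 + l{\left(\left(-4 + n{\left(5,-1 \right)}\right)^{2} \right)}\right) = 33879 \left(-3 + 1\right) \left(-1 - 4 \left(-4 + \left(3 - 1 + 2 \cdot 5\right)\right)^{2} \left(1 + \left(-4 + \left(3 - 1 + 2 \cdot 5\right)\right)^{2}\right)\right) = 33879 \left(- 2 \left(-1 - 4 \left(-4 + \left(3 - 1 + 10\right)\right)^{2} \left(1 + \left(-4 + \left(3 - 1 + 10\right)\right)^{2}\right)\right)\right) = 33879 \left(- 2 \left(-1 - 4 \left(-4 + 12\right)^{2} \left(1 + \left(-4 + 12\right)^{2}\right)\right)\right) = 33879 \left(- 2 \left(-1 - 4 \cdot 8^{2} \left(1 + 8^{2}\right)\right)\right) = 33879 \left(- 2 \left(-1 - 256 \left(1 + 64\right)\right)\right) = 33879 \left(- 2 \left(-1 - 256 \cdot 65\right)\right) = 33879 \left(- 2 \left(-1 - 16640\right)\right) = 33879 \left(\left(-2\right) \left(-16641\right)\right) = 33879 \cdot 33282 = 1127560878$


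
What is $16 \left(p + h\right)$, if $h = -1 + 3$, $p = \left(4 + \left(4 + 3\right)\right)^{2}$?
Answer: $1968$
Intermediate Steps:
$p = 121$ ($p = \left(4 + 7\right)^{2} = 11^{2} = 121$)
$h = 2$
$16 \left(p + h\right) = 16 \left(121 + 2\right) = 16 \cdot 123 = 1968$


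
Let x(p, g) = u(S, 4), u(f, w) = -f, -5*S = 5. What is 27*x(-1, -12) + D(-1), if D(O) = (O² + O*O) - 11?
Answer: 18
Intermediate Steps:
S = -1 (S = -⅕*5 = -1)
x(p, g) = 1 (x(p, g) = -1*(-1) = 1)
D(O) = -11 + 2*O² (D(O) = (O² + O²) - 11 = 2*O² - 11 = -11 + 2*O²)
27*x(-1, -12) + D(-1) = 27*1 + (-11 + 2*(-1)²) = 27 + (-11 + 2*1) = 27 + (-11 + 2) = 27 - 9 = 18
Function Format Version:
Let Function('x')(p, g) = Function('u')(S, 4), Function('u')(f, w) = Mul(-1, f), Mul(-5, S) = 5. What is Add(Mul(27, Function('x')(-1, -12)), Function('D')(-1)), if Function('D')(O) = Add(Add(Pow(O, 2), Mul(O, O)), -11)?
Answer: 18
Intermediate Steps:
S = -1 (S = Mul(Rational(-1, 5), 5) = -1)
Function('x')(p, g) = 1 (Function('x')(p, g) = Mul(-1, -1) = 1)
Function('D')(O) = Add(-11, Mul(2, Pow(O, 2))) (Function('D')(O) = Add(Add(Pow(O, 2), Pow(O, 2)), -11) = Add(Mul(2, Pow(O, 2)), -11) = Add(-11, Mul(2, Pow(O, 2))))
Add(Mul(27, Function('x')(-1, -12)), Function('D')(-1)) = Add(Mul(27, 1), Add(-11, Mul(2, Pow(-1, 2)))) = Add(27, Add(-11, Mul(2, 1))) = Add(27, Add(-11, 2)) = Add(27, -9) = 18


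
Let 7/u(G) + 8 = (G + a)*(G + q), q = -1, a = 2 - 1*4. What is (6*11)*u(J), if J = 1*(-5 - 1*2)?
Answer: 231/32 ≈ 7.2188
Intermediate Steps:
a = -2 (a = 2 - 4 = -2)
J = -7 (J = 1*(-5 - 2) = 1*(-7) = -7)
u(G) = 7/(-8 + (-1 + G)*(-2 + G)) (u(G) = 7/(-8 + (G - 2)*(G - 1)) = 7/(-8 + (-2 + G)*(-1 + G)) = 7/(-8 + (-1 + G)*(-2 + G)))
(6*11)*u(J) = (6*11)*(7/(-6 + (-7)² - 3*(-7))) = 66*(7/(-6 + 49 + 21)) = 66*(7/64) = 231/32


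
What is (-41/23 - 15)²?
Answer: 148996/529 ≈ 281.66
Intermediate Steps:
(-41/23 - 15)² = (-386/23)² = 148996/529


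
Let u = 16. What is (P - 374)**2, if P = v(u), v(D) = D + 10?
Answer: 121104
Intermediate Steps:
v(D) = 10 + D
P = 26 (P = 10 + 16 = 26)
(P - 374)**2 = (26 - 374)**2 = (-348)**2 = 121104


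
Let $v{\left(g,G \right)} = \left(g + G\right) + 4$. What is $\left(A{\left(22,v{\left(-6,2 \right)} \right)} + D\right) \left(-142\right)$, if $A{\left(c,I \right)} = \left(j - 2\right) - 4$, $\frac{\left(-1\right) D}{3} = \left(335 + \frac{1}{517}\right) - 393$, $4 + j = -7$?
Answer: $- \frac{11525572}{517} \approx -22293.0$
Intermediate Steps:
$j = -11$ ($j = -4 - 7 = -11$)
$v{\left(g,G \right)} = 4 + G + g$ ($v{\left(g,G \right)} = \left(G + g\right) + 4 = 4 + G + g$)
$D = \frac{89955}{517}$ ($D = - 3 \left(\left(335 + \frac{1}{517}\right) - 393\right) = - 3 \left(\frac{173196}{517} - 393\right) = \left(-3\right) \left(- \frac{29985}{517}\right) = \frac{89955}{517} \approx 173.99$)
$A{\left(c,I \right)} = -17$ ($A{\left(c,I \right)} = \left(-11 - 2\right) - 4 = -13 - 4 = -17$)
$\left(A{\left(22,v{\left(-6,2 \right)} \right)} + D\right) \left(-142\right) = \left(-17 + \frac{89955}{517}\right) \left(-142\right) = \frac{81166}{517} \left(-142\right) = - \frac{11525572}{517}$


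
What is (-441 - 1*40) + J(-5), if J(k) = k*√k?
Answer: -481 - 5*I*√5 ≈ -481.0 - 11.18*I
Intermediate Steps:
J(k) = k^(3/2)
(-441 - 1*40) + J(-5) = (-441 - 1*40) + (-5)^(3/2) = (-441 - 40) - 5*I*√5 = -481 - 5*I*√5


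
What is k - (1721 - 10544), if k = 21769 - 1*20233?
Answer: 10359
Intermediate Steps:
k = 1536 (k = 21769 - 20233 = 1536)
k - (1721 - 10544) = 1536 - (1721 - 10544) = 1536 - 1*(-8823) = 1536 + 8823 = 10359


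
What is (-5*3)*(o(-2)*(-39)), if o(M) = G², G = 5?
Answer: 14625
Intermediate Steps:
o(M) = 25 (o(M) = 5² = 25)
(-5*3)*(o(-2)*(-39)) = (-5*3)*(25*(-39)) = -15*(-975) = 14625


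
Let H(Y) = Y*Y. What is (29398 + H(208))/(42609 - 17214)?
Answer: 72662/25395 ≈ 2.8613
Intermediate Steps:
H(Y) = Y²
(29398 + H(208))/(42609 - 17214) = (29398 + 208²)/(42609 - 17214) = (29398 + 43264)/25395 = 72662*(1/25395) = 72662/25395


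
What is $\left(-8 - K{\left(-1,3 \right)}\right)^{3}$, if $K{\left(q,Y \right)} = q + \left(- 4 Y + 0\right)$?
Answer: $125$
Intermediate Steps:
$K{\left(q,Y \right)} = q - 4 Y$
$\left(-8 - K{\left(-1,3 \right)}\right)^{3} = \left(-8 - \left(-1 - 12\right)\right)^{3} = \left(-8 - -13\right)^{3} = \left(-8 + 13\right)^{3} = 5^{3} = 125$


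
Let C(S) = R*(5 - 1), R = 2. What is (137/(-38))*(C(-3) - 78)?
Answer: 4795/19 ≈ 252.37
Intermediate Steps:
C(S) = 8 (C(S) = 2*(5 - 1) = 2*4 = 8)
(137/(-38))*(C(-3) - 78) = (137/(-38))*(8 - 78) = (137*(-1/38))*(-70) = -137/38*(-70) = 4795/19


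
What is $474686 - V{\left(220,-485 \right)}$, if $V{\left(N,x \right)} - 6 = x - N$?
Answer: $475385$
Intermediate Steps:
$V{\left(N,x \right)} = 6 + x - N$ ($V{\left(N,x \right)} = 6 - \left(N - x\right) = 6 + x - N$)
$474686 - V{\left(220,-485 \right)} = 474686 - \left(6 - 485 - 220\right) = 474686 - -699 = 474686 + 699 = 475385$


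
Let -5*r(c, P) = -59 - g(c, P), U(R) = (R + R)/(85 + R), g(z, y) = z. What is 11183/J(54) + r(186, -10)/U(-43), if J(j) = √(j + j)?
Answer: -1029/43 + 11183*√3/18 ≈ 1052.2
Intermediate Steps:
U(R) = 2*R/(85 + R) (U(R) = (2*R)/(85 + R) = 2*R/(85 + R))
J(j) = √2*√j (J(j) = √(2*j) = √2*√j)
r(c, P) = 59/5 + c/5 (r(c, P) = -(-59 - c)/5 = 59/5 + c/5)
11183/J(54) + r(186, -10)/U(-43) = 11183/((√2*√54)) + (59/5 + (⅕)*186)/((2*(-43)/(85 - 43))) = 11183/((√2*(3*√6))) + (59/5 + 186/5)/((2*(-43)/42)) = 11183/((6*√3)) + 49/((2*(-43)*(1/42))) = 11183*(√3/18) + 49/(-43/21) = 11183*√3/18 + 49*(-21/43) = 11183*√3/18 - 1029/43 = -1029/43 + 11183*√3/18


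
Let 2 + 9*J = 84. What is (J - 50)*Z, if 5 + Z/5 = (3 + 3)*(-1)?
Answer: 20240/9 ≈ 2248.9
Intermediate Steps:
J = 82/9 (J = -2/9 + (⅑)*84 = -2/9 + 28/3 = 82/9 ≈ 9.1111)
Z = -55 (Z = -25 + 5*((3 + 3)*(-1)) = -25 + 5*(6*(-1)) = -25 + 5*(-6) = -25 - 30 = -55)
(J - 50)*Z = (82/9 - 50)*(-55) = -368/9*(-55) = 20240/9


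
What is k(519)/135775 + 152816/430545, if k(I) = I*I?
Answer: 27344124829/11691449475 ≈ 2.3388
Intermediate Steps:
k(I) = I²
k(519)/135775 + 152816/430545 = 519²/135775 + 152816/430545 = 269361*(1/135775) + 152816*(1/430545) = 269361/135775 + 152816/430545 = 27344124829/11691449475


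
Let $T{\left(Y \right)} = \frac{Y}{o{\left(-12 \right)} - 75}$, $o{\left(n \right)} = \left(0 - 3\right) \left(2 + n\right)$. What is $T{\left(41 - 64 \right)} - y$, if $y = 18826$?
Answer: $- \frac{847147}{45} \approx -18826.0$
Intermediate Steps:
$o{\left(n \right)} = -6 - 3 n$ ($o{\left(n \right)} = - 3 \left(2 + n\right) = -6 - 3 n$)
$T{\left(Y \right)} = - \frac{Y}{45}$ ($T{\left(Y \right)} = \frac{Y}{\left(-6 - -36\right) - 75} = \frac{Y}{\left(-6 + 36\right) - 75} = \frac{Y}{30 - 75} = \frac{Y}{-45} = - \frac{Y}{45}$)
$T{\left(41 - 64 \right)} - y = - \frac{41 - 64}{45} - 18826 = \left(- \frac{1}{45}\right) \left(-23\right) - 18826 = \frac{23}{45} - 18826 = - \frac{847147}{45}$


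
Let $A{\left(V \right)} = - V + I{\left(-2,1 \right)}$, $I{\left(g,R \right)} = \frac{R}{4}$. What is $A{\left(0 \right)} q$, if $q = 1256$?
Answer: $314$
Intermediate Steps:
$I{\left(g,R \right)} = \frac{R}{4}$ ($I{\left(g,R \right)} = R \frac{1}{4} = \frac{R}{4}$)
$A{\left(V \right)} = \frac{1}{4} - V$ ($A{\left(V \right)} = - V + \frac{1}{4} \cdot 1 = - V + \frac{1}{4} = \frac{1}{4} - V$)
$A{\left(0 \right)} q = \left(\frac{1}{4} - 0\right) 1256 = \left(\frac{1}{4} + 0\right) 1256 = \frac{1}{4} \cdot 1256 = 314$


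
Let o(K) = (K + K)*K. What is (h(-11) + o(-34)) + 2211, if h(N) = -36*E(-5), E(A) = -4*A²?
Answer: 8123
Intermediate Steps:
o(K) = 2*K² (o(K) = (2*K)*K = 2*K²)
h(N) = 3600 (h(N) = -36*(-4*(-5)²) = -36*(-4*25) = -36*(-100) = -6*(-600) = 3600)
(h(-11) + o(-34)) + 2211 = (3600 + 2*(-34)²) + 2211 = (3600 + 2*1156) + 2211 = (3600 + 2312) + 2211 = 5912 + 2211 = 8123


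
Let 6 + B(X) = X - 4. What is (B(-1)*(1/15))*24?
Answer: -88/5 ≈ -17.600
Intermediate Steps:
B(X) = -10 + X (B(X) = -6 + (X - 4) = -6 + (-4 + X) = -10 + X)
(B(-1)*(1/15))*24 = ((-10 - 1)*(1/15))*24 = -11/15*24 = -88/5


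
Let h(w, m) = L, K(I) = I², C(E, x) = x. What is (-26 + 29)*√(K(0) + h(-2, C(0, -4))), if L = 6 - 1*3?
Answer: 3*√3 ≈ 5.1962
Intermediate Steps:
L = 3 (L = 6 - 3 = 3)
h(w, m) = 3
(-26 + 29)*√(K(0) + h(-2, C(0, -4))) = (-26 + 29)*√(0² + 3) = 3*√(0 + 3) = 3*√3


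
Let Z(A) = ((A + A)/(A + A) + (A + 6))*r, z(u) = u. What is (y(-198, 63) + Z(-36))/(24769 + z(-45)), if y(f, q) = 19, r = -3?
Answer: 53/12362 ≈ 0.0042873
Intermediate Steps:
Z(A) = -21 - 3*A (Z(A) = ((A + A)/(A + A) + (A + 6))*(-3) = ((2*A)/((2*A)) + (6 + A))*(-3) = ((2*A)*(1/(2*A)) + (6 + A))*(-3) = (1 + (6 + A))*(-3) = (7 + A)*(-3) = -21 - 3*A)
(y(-198, 63) + Z(-36))/(24769 + z(-45)) = (19 + (-21 - 3*(-36)))/(24769 - 45) = (19 + (-21 + 108))/24724 = (19 + 87)*(1/24724) = 106*(1/24724) = 53/12362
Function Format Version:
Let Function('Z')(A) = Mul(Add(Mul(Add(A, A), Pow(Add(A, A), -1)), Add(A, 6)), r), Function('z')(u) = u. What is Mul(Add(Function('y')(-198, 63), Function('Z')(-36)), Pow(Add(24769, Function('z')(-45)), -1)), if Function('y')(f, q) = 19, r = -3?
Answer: Rational(53, 12362) ≈ 0.0042873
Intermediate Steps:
Function('Z')(A) = Add(-21, Mul(-3, A)) (Function('Z')(A) = Mul(Add(Mul(Add(A, A), Pow(Add(A, A), -1)), Add(A, 6)), -3) = Mul(Add(Mul(Mul(2, A), Pow(Mul(2, A), -1)), Add(6, A)), -3) = Mul(Add(Mul(Mul(2, A), Mul(Rational(1, 2), Pow(A, -1))), Add(6, A)), -3) = Mul(Add(1, Add(6, A)), -3) = Mul(Add(7, A), -3) = Add(-21, Mul(-3, A)))
Mul(Add(Function('y')(-198, 63), Function('Z')(-36)), Pow(Add(24769, Function('z')(-45)), -1)) = Mul(Add(19, Add(-21, Mul(-3, -36))), Pow(Add(24769, -45), -1)) = Mul(Add(19, Add(-21, 108)), Pow(24724, -1)) = Mul(Add(19, 87), Rational(1, 24724)) = Mul(106, Rational(1, 24724)) = Rational(53, 12362)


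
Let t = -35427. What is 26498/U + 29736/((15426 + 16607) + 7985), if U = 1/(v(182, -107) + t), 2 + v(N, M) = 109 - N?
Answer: -18823106493096/20009 ≈ -9.4073e+8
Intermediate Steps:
v(N, M) = 107 - N (v(N, M) = -2 + (109 - N) = 107 - N)
U = -1/35502 (U = 1/((107 - 1*182) - 35427) = 1/((107 - 182) - 35427) = 1/(-75 - 35427) = 1/(-35502) = -1/35502 ≈ -2.8167e-5)
26498/U + 29736/((15426 + 16607) + 7985) = 26498/(-1/35502) + 29736/((15426 + 16607) + 7985) = 26498*(-35502) + 29736/(32033 + 7985) = -940731996 + 29736/40018 = -940731996 + 29736*(1/40018) = -940731996 + 14868/20009 = -18823106493096/20009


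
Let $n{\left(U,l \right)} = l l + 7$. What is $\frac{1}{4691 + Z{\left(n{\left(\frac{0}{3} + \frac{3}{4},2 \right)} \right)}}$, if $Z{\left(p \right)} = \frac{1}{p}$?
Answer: $\frac{11}{51602} \approx 0.00021317$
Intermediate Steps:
$n{\left(U,l \right)} = 7 + l^{2}$ ($n{\left(U,l \right)} = l^{2} + 7 = 7 + l^{2}$)
$\frac{1}{4691 + Z{\left(n{\left(\frac{0}{3} + \frac{3}{4},2 \right)} \right)}} = \frac{1}{4691 + \frac{1}{7 + 2^{2}}} = \frac{1}{4691 + \frac{1}{7 + 4}} = \frac{1}{4691 + \frac{1}{11}} = \frac{1}{\frac{51602}{11}} = \frac{11}{51602}$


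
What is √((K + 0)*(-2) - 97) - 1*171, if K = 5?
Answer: -171 + I*√107 ≈ -171.0 + 10.344*I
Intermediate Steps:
√((K + 0)*(-2) - 97) - 1*171 = √((5 + 0)*(-2) - 97) - 1*171 = √(5*(-2) - 97) - 171 = √(-10 - 97) - 171 = √(-107) - 171 = I*√107 - 171 = -171 + I*√107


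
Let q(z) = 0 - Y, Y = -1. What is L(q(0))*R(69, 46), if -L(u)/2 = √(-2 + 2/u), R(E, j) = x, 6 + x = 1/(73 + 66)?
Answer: 0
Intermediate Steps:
x = -833/139 (x = -6 + 1/(73 + 66) = -6 + 1/139 = -833/139 ≈ -5.9928)
R(E, j) = -833/139
q(z) = 1 (q(z) = 0 - 1*(-1) = 0 + 1 = 1)
L(u) = -2*√(-2 + 2/u)
L(q(0))*R(69, 46) = -2*√2*√(-1*(-1 + 1)/1)*(-833/139) = -2*√2*√(-1*1*0)*(-833/139) = -2*√2*√0*(-833/139) = -2*√2*0*(-833/139) = 0*(-833/139) = 0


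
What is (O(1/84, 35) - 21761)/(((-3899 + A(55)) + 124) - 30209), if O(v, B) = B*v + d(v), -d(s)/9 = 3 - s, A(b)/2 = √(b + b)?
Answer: 647872392/1010547839 + 457537*√110/12126574068 ≈ 0.64151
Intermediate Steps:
A(b) = 2*√2*√b (A(b) = 2*√(b + b) = 2*√(2*b) = 2*(√2*√b) = 2*√2*√b)
d(s) = -27 + 9*s (d(s) = -9*(3 - s) = -27 + 9*s)
O(v, B) = -27 + 9*v + B*v (O(v, B) = B*v + (-27 + 9*v) = -27 + 9*v + B*v)
(O(1/84, 35) - 21761)/(((-3899 + A(55)) + 124) - 30209) = ((-27 + 9/84 + 35/84) - 21761)/(((-3899 + 2*√2*√55) + 124) - 30209) = ((-27 + 9*(1/84) + 35*(1/84)) - 21761)/(((-3899 + 2*√110) + 124) - 30209) = ((-27 + 3/28 + 5/12) - 21761)/((-3775 + 2*√110) - 30209) = (-556/21 - 21761)/(-33984 + 2*√110) = -457537/(21*(-33984 + 2*√110))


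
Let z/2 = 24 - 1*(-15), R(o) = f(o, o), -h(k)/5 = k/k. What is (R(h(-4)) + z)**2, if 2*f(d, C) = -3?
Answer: 23409/4 ≈ 5852.3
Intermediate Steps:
f(d, C) = -3/2 (f(d, C) = (1/2)*(-3) = -3/2)
h(k) = -5 (h(k) = -5*k/k = -5*1 = -5)
R(o) = -3/2
z = 78 (z = 2*(24 - 1*(-15)) = 2*(24 + 15) = 2*39 = 78)
(R(h(-4)) + z)**2 = (-3/2 + 78)**2 = (153/2)**2 = 23409/4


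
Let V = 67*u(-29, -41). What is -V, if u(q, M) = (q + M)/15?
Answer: 938/3 ≈ 312.67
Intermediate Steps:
u(q, M) = M/15 + q/15 (u(q, M) = (M + q)*(1/15) = M/15 + q/15)
V = -938/3 (V = 67*((1/15)*(-41) + (1/15)*(-29)) = 67*(-41/15 - 29/15) = 67*(-14/3) = -938/3 ≈ -312.67)
-V = -1*(-938/3) = 938/3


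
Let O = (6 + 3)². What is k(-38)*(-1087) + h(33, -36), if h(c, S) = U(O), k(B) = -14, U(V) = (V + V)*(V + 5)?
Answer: 29150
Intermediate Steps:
O = 81 (O = 9² = 81)
U(V) = 2*V*(5 + V) (U(V) = (2*V)*(5 + V) = 2*V*(5 + V))
h(c, S) = 13932 (h(c, S) = 2*81*(5 + 81) = 2*81*86 = 13932)
k(-38)*(-1087) + h(33, -36) = -14*(-1087) + 13932 = 15218 + 13932 = 29150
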